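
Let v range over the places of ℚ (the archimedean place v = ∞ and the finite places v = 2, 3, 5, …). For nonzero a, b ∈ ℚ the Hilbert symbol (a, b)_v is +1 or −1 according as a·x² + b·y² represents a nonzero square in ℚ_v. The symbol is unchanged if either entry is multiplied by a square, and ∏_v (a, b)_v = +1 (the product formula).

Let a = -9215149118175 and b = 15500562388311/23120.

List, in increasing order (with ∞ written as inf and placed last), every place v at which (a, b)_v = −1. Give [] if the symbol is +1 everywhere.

[5, 7, 11, 13, 19, 37]

(a, b) ≡ (-1463, 959595) mod (ℚ^×)²; places V = {2, 3, 5, 7, 11, 13, 17, 19, 37, 43, ∞}.
(a,b)_2: α=0, β=-4; u≡1, v≡3 (mod 8); ε(u)ε(v)=0·1, αω(v)=0·1, βω(u)=-4·0; sum ≡ 0  ⇒  +1.
(a,b)_7: α=1, u≡1; β=1, v≡2 (mod 7); (1|7)=+1, (2|7)=+1; sign (−1)^1·+1^1·+1^1 = -1.
(a,b)_11: α=3, u≡10; β=2, v≡2 (mod 11); (10|11)=-1, (2|11)=-1; sign (−1)^0·-1^2·-1^3 = -1.
(a,b)_37: α=2, u≡17; β=1, v≡22 (mod 37); (17|37)=-1, (22|37)=-1; sign (−1)^0·-1^1·-1^2 = -1.
(a,b)_∞: sgn(-1463)=−, sgn(959595)=+, so +1.
(a,b)_19: α=1, u≡15; β=3, v≡3 (mod 19); (15|19)=-1, (3|19)=-1; sign (−1)^1·-1^3·-1^1 = -1.
(a,b)_13: α=2, u≡7; β=1, v≡4 (mod 13); (7|13)=-1, (4|13)=+1; sign (−1)^0·-1^1·+1^2 = -1.
(a,b)_43: α=0, u≡3; β=2, v≡5 (mod 43); (3|43)=-1, (5|43)=-1; sign (−1)^0·-1^2·-1^0 = +1.
(a,b)_3: α=2, u≡1; β=1, v≡2 (mod 3); (1|3)=+1, (2|3)=-1; sign (−1)^0·+1^1·-1^2 = +1.
(a,b)_5: α=2, u≡3; β=-1, v≡4 (mod 5); (3|5)=-1, (4|5)=+1; sign (−1)^0·-1^-1·+1^2 = -1.
(a,b)_17: α=0, u≡4; β=-2, v≡1 (mod 17); (4|17)=+1, (1|17)=+1; sign (−1)^0·+1^-2·+1^0 = +1.
Ram(-1463, 959595) = {5, 7, 11, 13, 19, 37}; no ℚ_5-point on the conic.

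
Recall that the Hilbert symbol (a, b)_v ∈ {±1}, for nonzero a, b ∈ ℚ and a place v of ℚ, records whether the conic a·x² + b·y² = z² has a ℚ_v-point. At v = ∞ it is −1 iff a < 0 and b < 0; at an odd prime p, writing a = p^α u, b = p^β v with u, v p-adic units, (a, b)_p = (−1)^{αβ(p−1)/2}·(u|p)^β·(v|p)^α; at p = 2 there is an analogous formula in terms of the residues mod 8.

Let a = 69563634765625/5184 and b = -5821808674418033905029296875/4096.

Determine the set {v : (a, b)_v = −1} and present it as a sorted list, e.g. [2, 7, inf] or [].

[5, 11]

(a, b) ≡ (21505, -5083) mod (ℚ^×)²; places V = {2, 3, 5, 7, 11, 13, 17, 23, ∞}.
(a,b)_11: α=1, u≡8; β=2, v≡10 (mod 11); (8|11)=-1, (10|11)=-1; sign (−1)^0·-1^2·-1^1 = -1.
(a,b)_2: α=-6, β=-12; u≡1, v≡5 (mod 8); ε(u)ε(v)=0·0, αω(v)=-6·1, βω(u)=-12·0; sum ≡ 0  ⇒  +1.
(a,b)_3: α=-4, u≡1; β=0, v≡2 (mod 3); (1|3)=+1, (2|3)=-1; sign (−1)^0·+1^0·-1^-4 = +1.
(a,b)_5: α=9, u≡4; β=16, v≡3 (mod 5); (4|5)=+1, (3|5)=-1; sign (−1)^0·+1^16·-1^9 = -1.
(a,b)_17: α=1, u≡14; β=3, v≡10 (mod 17); (14|17)=-1, (10|17)=-1; sign (−1)^0·-1^3·-1^1 = +1.
(a,b)_13: α=2, u≡3; β=3, v≡3 (mod 13); (3|13)=+1, (3|13)=+1; sign (−1)^0·+1^3·+1^2 = +1.
(a,b)_7: α=2, u≡1; β=4, v≡3 (mod 7); (1|7)=+1, (3|7)=-1; sign (−1)^0·+1^4·-1^2 = +1.
(a,b)_∞: sgn(21505)=+, sgn(-5083)=−, so +1.
(a,b)_23: α=1, u≡19; β=3, v≡8 (mod 23); (19|23)=-1, (8|23)=+1; sign (−1)^1·-1^3·+1^1 = +1.
|Ram(21505, -5083)| = 2, even; anisotropic at {5, 11}.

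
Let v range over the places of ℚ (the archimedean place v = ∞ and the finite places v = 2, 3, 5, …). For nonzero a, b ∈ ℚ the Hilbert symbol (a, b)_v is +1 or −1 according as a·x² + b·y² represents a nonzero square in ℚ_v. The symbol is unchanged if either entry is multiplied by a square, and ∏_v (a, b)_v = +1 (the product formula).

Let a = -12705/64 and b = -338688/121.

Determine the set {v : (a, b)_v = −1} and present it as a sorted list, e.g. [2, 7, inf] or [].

[5, inf]

Mod squares: a ≡ -105, b ≡ -3. Check v ∈ {∞, 2, 3, 5, 7, 11}.
v=5: a=5^1·(≡1), b=5^0·(≡2) mod 5; (1|5)=+1, (2|5)=-1; (−1)^{1·0·2}·(+1)^0·(-1)^1 = -1.
v=7: a=7^1·(≡5), b=7^2·(≡2) mod 7; (5|7)=-1, (2|7)=+1; (−1)^{1·2·3}·(-1)^2·(+1)^1 = +1.
v=3: a=3^1·(≡1), b=3^3·(≡2) mod 3; (1|3)=+1, (2|3)=-1; (−1)^{1·3·1}·(+1)^3·(-1)^1 = +1.
v=11: a=11^2·(≡3), b=11^-2·(≡2) mod 11; (3|11)=+1, (2|11)=-1; (−1)^{2·-2·5}·(+1)^-2·(-1)^2 = +1.
v=2: v_2(a)=-6, v_2(b)=8; units ≡ 7, 5 (mod 8); ε·ε+αω+βω = 1·0+-6·1+8·0 ≡ 0  ⇒  (a,b)_2 = +1.
v=∞: -105 < 0 and -3 < 0  ⇒  (a,b)_∞ = -1.
(-105, -3 / ℚ) ramifies at {5, ∞}: a division algebra.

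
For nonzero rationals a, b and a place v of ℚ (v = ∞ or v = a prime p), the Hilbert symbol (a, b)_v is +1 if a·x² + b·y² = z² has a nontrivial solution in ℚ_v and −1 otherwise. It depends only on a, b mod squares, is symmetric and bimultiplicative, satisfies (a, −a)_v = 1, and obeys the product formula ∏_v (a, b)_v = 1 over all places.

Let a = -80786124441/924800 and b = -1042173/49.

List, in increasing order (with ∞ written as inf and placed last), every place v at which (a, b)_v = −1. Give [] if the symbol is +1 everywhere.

Mod squares: a ≡ -2, b ≡ -957. Check v ∈ {∞, 2, 3, 5, 7, 11, 17, 29}.
v=29: a=29^2·(≡3), b=29^1·(≡20) mod 29; (3|29)=-1, (20|29)=+1; (−1)^{2·1·14}·(-1)^1·(+1)^2 = -1.
v=17: a=17^-2·(≡8), b=17^0·(≡11) mod 17; (8|17)=+1, (11|17)=-1; (−1)^{-2·0·8}·(+1)^0·(-1)^-2 = +1.
v=11: a=11^4·(≡1), b=11^3·(≡4) mod 11; (1|11)=+1, (4|11)=+1; (−1)^{4·3·5}·(+1)^3·(+1)^4 = +1.
v=5: a=5^-2·(≡2), b=5^0·(≡3) mod 5; (2|5)=-1, (3|5)=-1; (−1)^{-2·0·2}·(-1)^0·(-1)^-2 = +1.
v=2: v_2(a)=-7, v_2(b)=0; units ≡ 7, 3 (mod 8); ε·ε+αω+βω = 1·1+-7·1+0·0 ≡ 0  ⇒  (a,b)_2 = +1.
v=∞: -2 < 0 and -957 < 0  ⇒  (a,b)_∞ = -1.
v=3: a=3^8·(≡1), b=3^3·(≡2) mod 3; (1|3)=+1, (2|3)=-1; (−1)^{8·3·1}·(+1)^3·(-1)^8 = +1.
v=7: a=7^0·(≡3), b=7^-2·(≡1) mod 7; (3|7)=-1, (1|7)=+1; (−1)^{0·-2·3}·(-1)^-2·(+1)^0 = +1.
(-2, -957 / ℚ) ramifies at {29, ∞}: a division algebra.

[29, inf]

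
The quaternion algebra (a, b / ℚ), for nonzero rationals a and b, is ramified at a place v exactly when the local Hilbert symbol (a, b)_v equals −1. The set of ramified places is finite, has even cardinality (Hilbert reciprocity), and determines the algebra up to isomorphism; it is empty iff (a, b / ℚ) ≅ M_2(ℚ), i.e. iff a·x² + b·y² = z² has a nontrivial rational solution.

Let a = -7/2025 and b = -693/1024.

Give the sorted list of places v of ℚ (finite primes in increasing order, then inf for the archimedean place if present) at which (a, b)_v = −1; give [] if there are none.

Mod squares: a ≡ -7, b ≡ -77. Check v ∈ {∞, 2, 3, 5, 7, 11}.
v=2: v_2(a)=0, v_2(b)=-10; units ≡ 1, 3 (mod 8); ε·ε+αω+βω = 0·1+0·1+-10·0 ≡ 0  ⇒  (a,b)_2 = +1.
v=11: a=11^0·(≡4), b=11^1·(≡3) mod 11; (4|11)=+1, (3|11)=+1; (−1)^{0·1·5}·(+1)^1·(+1)^0 = +1.
v=∞: -7 < 0 and -77 < 0  ⇒  (a,b)_∞ = -1.
v=5: a=5^-2·(≡3), b=5^0·(≡3) mod 5; (3|5)=-1, (3|5)=-1; (−1)^{-2·0·2}·(-1)^0·(-1)^-2 = +1.
v=3: a=3^-4·(≡2), b=3^2·(≡1) mod 3; (2|3)=-1, (1|3)=+1; (−1)^{-4·2·1}·(-1)^2·(+1)^-4 = +1.
v=7: a=7^1·(≡3), b=7^1·(≡3) mod 7; (3|7)=-1, (3|7)=-1; (−1)^{1·1·3}·(-1)^1·(-1)^1 = -1.
Ram(-7, -77) = {7, ∞}; no ℚ_7-point on the conic.

[7, inf]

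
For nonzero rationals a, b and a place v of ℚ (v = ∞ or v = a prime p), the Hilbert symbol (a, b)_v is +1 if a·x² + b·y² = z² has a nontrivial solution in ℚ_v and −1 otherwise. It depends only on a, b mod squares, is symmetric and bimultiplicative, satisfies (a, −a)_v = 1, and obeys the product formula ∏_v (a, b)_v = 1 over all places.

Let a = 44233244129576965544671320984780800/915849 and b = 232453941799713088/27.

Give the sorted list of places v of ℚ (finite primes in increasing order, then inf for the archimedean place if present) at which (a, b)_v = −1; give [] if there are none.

Mod squares: a ≡ 69782, b ≡ 472719. Check v ∈ {∞, 2, 3, 5, 7, 11, 13, 17, 23, 29, 31, 37, 41}.
v=41: a=41^3·(≡18), b=41^2·(≡35) mod 41; (18|41)=+1, (35|41)=-1; (−1)^{3·2·20}·(+1)^2·(-1)^3 = -1.
v=13: a=13^4·(≡7), b=13^1·(≡11) mod 13; (7|13)=-1, (11|13)=-1; (−1)^{4·1·6}·(-1)^1·(-1)^4 = -1.
v=11: a=11^-2·(≡9), b=11^0·(≡3) mod 11; (9|11)=+1, (3|11)=+1; (−1)^{-2·0·5}·(+1)^0·(+1)^-2 = +1.
v=29: a=29^-2·(≡15), b=29^0·(≡2) mod 29; (15|29)=-1, (2|29)=-1; (−1)^{-2·0·14}·(-1)^0·(-1)^-2 = +1.
v=2: v_2(a)=19, v_2(b)=6; units ≡ 3, 7 (mod 8); ε·ε+αω+βω = 1·1+19·0+6·1 ≡ 1  ⇒  (a,b)_2 = -1.
v=7: a=7^2·(≡3), b=7^2·(≡1) mod 7; (3|7)=-1, (1|7)=+1; (−1)^{2·2·3}·(-1)^2·(+1)^2 = +1.
v=37: a=37^1·(≡36), b=37^0·(≡3) mod 37; (36|37)=+1, (3|37)=+1; (−1)^{1·0·18}·(+1)^0·(+1)^1 = +1.
v=5: a=5^2·(≡3), b=5^0·(≡4) mod 5; (3|5)=-1, (4|5)=+1; (−1)^{2·0·2}·(-1)^0·(+1)^2 = +1.
v=31: a=31^2·(≡5), b=31^1·(≡4) mod 31; (5|31)=+1, (4|31)=+1; (−1)^{2·1·15}·(+1)^1·(+1)^2 = +1.
v=∞: 69782 > 0 and 472719 > 0  ⇒  (a,b)_∞ = +1.
v=3: a=3^-2·(≡2), b=3^-3·(≡1) mod 3; (2|3)=-1, (1|3)=+1; (−1)^{-2·-3·1}·(-1)^-3·(+1)^-2 = -1.
v=23: a=23^7·(≡14), b=23^5·(≡11) mod 23; (14|23)=-1, (11|23)=-1; (−1)^{7·5·11}·(-1)^5·(-1)^7 = -1.
v=17: a=17^2·(≡12), b=17^1·(≡5) mod 17; (12|17)=-1, (5|17)=-1; (−1)^{2·1·8}·(-1)^1·(-1)^2 = -1.
Ram(69782, 472719) = {2, 3, 13, 17, 23, 41}; no ℚ_2-point on the conic.

[2, 3, 13, 17, 23, 41]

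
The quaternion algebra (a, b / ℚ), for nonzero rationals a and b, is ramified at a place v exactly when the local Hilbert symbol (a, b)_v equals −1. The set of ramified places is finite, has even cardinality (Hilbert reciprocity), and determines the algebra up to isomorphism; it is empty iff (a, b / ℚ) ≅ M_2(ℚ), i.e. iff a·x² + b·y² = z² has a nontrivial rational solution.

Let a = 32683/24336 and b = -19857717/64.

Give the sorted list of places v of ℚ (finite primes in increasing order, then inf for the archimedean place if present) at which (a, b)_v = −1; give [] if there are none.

[2, 11, 19, 23]

Mod squares: a ≡ 667, b ≡ -245157. Check v ∈ {∞, 2, 3, 7, 11, 13, 17, 19, 23, 29}.
v=13: a=13^-2·(≡1), b=13^0·(≡9) mod 13; (1|13)=+1, (9|13)=+1; (−1)^{-2·0·6}·(+1)^0·(+1)^-2 = +1.
v=19: a=19^0·(≡18), b=19^1·(≡4) mod 19; (18|19)=-1, (4|19)=+1; (−1)^{0·1·9}·(-1)^1·(+1)^0 = -1.
v=29: a=29^1·(≡5), b=29^0·(≡20) mod 29; (5|29)=+1, (20|29)=+1; (−1)^{1·0·14}·(+1)^0·(+1)^1 = +1.
v=17: a=17^0·(≡1), b=17^1·(≡12) mod 17; (1|17)=+1, (12|17)=-1; (−1)^{0·1·8}·(+1)^1·(-1)^0 = +1.
v=3: a=3^-2·(≡1), b=3^5·(≡1) mod 3; (1|3)=+1, (1|3)=+1; (−1)^{-2·5·1}·(+1)^5·(+1)^-2 = +1.
v=11: a=11^0·(≡6), b=11^1·(≡2) mod 11; (6|11)=-1, (2|11)=-1; (−1)^{0·1·5}·(-1)^1·(-1)^0 = -1.
v=∞: 667 > 0 and -245157 < 0  ⇒  (a,b)_∞ = +1.
v=23: a=23^1·(≡9), b=23^1·(≡1) mod 23; (9|23)=+1, (1|23)=+1; (−1)^{1·1·11}·(+1)^1·(+1)^1 = -1.
v=2: v_2(a)=-4, v_2(b)=-6; units ≡ 3, 3 (mod 8); ε·ε+αω+βω = 1·1+-4·1+-6·1 ≡ 1  ⇒  (a,b)_2 = -1.
v=7: a=7^2·(≡4), b=7^0·(≡2) mod 7; (4|7)=+1, (2|7)=+1; (−1)^{2·0·3}·(+1)^0·(+1)^2 = +1.
|Ram(667, -245157)| = 4, even; anisotropic at {2, 11, 19, 23}.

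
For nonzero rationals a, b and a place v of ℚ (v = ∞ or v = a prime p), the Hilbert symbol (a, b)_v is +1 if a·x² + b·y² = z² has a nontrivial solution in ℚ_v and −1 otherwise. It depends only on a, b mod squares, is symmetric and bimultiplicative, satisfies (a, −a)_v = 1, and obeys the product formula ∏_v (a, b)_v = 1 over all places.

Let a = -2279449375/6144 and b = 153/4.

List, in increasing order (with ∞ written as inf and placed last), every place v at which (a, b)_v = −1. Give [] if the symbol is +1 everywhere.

Mod squares: a ≡ -186, b ≡ 17. Check v ∈ {∞, 2, 3, 5, 7, 17, 31}.
v=31: a=31^1·(≡7), b=31^0·(≡15) mod 31; (7|31)=+1, (15|31)=-1; (−1)^{1·0·15}·(+1)^0·(-1)^1 = -1.
v=7: a=7^6·(≡3), b=7^0·(≡5) mod 7; (3|7)=-1, (5|7)=-1; (−1)^{6·0·3}·(-1)^0·(-1)^6 = +1.
v=17: a=17^0·(≡4), b=17^1·(≡15) mod 17; (4|17)=+1, (15|17)=+1; (−1)^{0·1·8}·(+1)^1·(+1)^0 = +1.
v=3: a=3^-1·(≡1), b=3^2·(≡2) mod 3; (1|3)=+1, (2|3)=-1; (−1)^{-1·2·1}·(+1)^2·(-1)^-1 = -1.
v=5: a=5^4·(≡4), b=5^0·(≡2) mod 5; (4|5)=+1, (2|5)=-1; (−1)^{4·0·2}·(+1)^0·(-1)^4 = +1.
v=∞: -186 < 0 and 17 > 0  ⇒  (a,b)_∞ = +1.
v=2: v_2(a)=-11, v_2(b)=-2; units ≡ 3, 1 (mod 8); ε·ε+αω+βω = 1·0+-11·0+-2·1 ≡ 0  ⇒  (a,b)_2 = +1.
|Ram(-186, 17)| = 2, even; anisotropic at {3, 31}.

[3, 31]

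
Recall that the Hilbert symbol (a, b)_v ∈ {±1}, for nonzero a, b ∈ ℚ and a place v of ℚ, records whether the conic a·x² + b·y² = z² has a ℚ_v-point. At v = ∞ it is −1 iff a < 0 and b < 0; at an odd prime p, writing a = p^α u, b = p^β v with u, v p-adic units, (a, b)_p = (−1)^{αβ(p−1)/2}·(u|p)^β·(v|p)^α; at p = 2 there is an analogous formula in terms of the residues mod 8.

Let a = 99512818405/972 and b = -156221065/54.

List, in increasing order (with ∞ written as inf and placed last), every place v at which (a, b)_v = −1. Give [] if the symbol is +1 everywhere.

[3, 7]

Mod squares: a ≡ 15015, b ≡ -2310. Check v ∈ {∞, 2, 3, 5, 7, 11, 13}.
v=3: a=3^-5·(≡1), b=3^-3·(≡1) mod 3; (1|3)=+1, (1|3)=+1; (−1)^{-5·-3·1}·(+1)^-3·(+1)^-5 = -1.
v=∞: 15015 > 0 and -2310 < 0  ⇒  (a,b)_∞ = +1.
v=5: a=5^1·(≡3), b=5^1·(≡3) mod 5; (3|5)=-1, (3|5)=-1; (−1)^{1·1·2}·(-1)^1·(-1)^1 = +1.
v=2: v_2(a)=-2, v_2(b)=-1; units ≡ 7, 5 (mod 8); ε·ε+αω+βω = 1·0+-2·1+-1·0 ≡ 0  ⇒  (a,b)_2 = +1.
v=7: a=7^7·(≡6), b=7^5·(≡3) mod 7; (6|7)=-1, (3|7)=-1; (−1)^{7·5·3}·(-1)^5·(-1)^7 = -1.
v=13: a=13^3·(≡7), b=13^2·(≡3) mod 13; (7|13)=-1, (3|13)=+1; (−1)^{3·2·6}·(-1)^2·(+1)^3 = +1.
v=11: a=11^1·(≡5), b=11^1·(≡2) mod 11; (5|11)=+1, (2|11)=-1; (−1)^{1·1·5}·(+1)^1·(-1)^1 = +1.
Ram(15015, -2310) = {3, 7}; no ℚ_3-point on the conic.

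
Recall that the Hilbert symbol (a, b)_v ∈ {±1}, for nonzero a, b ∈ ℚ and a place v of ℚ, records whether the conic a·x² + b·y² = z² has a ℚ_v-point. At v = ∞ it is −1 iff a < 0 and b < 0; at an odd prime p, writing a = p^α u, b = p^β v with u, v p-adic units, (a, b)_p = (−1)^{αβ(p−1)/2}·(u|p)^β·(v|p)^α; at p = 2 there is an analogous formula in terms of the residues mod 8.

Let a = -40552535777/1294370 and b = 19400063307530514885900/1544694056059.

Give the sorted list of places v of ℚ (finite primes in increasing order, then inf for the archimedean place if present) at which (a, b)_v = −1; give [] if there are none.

[3, 7]

(a, b) ≡ (-13090, 969) mod (ℚ^×)²; places V = {2, 3, 5, 7, 11, 13, 17, 19, 23, 29, 41, ∞}.
(a,b)_29: α=0, u≡3; β=2, v≡18 (mod 29); (3|29)=-1, (18|29)=-1; sign (−1)^0·-1^2·-1^0 = +1.
(a,b)_13: α=4, u≡10; β=4, v≡7 (mod 13); (10|13)=+1, (7|13)=-1; sign (−1)^0·+1^4·-1^4 = +1.
(a,b)_23: α=0, u≡10; β=-4, v≡8 (mod 23); (10|23)=-1, (8|23)=+1; sign (−1)^0·-1^-4·+1^0 = +1.
(a,b)_7: α=-1, u≡6; β=-4, v≡6 (mod 7); (6|7)=-1, (6|7)=-1; sign (−1)^0·-1^-4·-1^-1 = -1.
(a,b)_3: α=0, u≡2; β=9, v≡2 (mod 3); (2|3)=-1, (2|3)=-1; sign (−1)^0·-1^9·-1^0 = -1.
(a,b)_19: α=0, u≡1; β=-1, v≡8 (mod 19); (1|19)=+1, (8|19)=-1; sign (−1)^0·+1^-1·-1^0 = +1.
(a,b)_11: α=-1, u≡9; β=-2, v≡4 (mod 11); (9|11)=+1, (4|11)=+1; sign (−1)^0·+1^-2·+1^-1 = +1.
(a,b)_41: α=-2, u≡34; β=0, v≡27 (mod 41); (34|41)=-1, (27|41)=-1; sign (−1)^0·-1^0·-1^-2 = +1.
(a,b)_2: α=-1, β=2; u≡7, v≡1 (mod 8); ε(u)ε(v)=1·0, αω(v)=-1·0, βω(u)=2·0; sum ≡ 0  ⇒  +1.
(a,b)_17: α=5, u≡12; β=7, v≡5 (mod 17); (12|17)=-1, (5|17)=-1; sign (−1)^0·-1^7·-1^5 = +1.
(a,b)_∞: sgn(-13090)=−, sgn(969)=+, so +1.
(a,b)_5: α=-1, u≡2; β=2, v≡4 (mod 5); (2|5)=-1, (4|5)=+1; sign (−1)^0·-1^2·+1^-1 = +1.
(-13090, 969 / ℚ) ramifies at {3, 7}: a division algebra.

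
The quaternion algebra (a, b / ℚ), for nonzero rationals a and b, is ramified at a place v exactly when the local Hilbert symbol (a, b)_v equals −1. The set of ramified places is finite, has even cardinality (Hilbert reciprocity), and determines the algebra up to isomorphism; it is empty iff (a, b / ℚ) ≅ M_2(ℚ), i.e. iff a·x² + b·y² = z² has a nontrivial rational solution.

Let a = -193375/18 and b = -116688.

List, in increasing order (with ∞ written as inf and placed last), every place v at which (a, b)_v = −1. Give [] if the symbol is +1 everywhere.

[2, 5, 11, inf]

Mod squares: a ≡ -15470, b ≡ -7293. Check v ∈ {∞, 2, 3, 5, 7, 11, 13, 17}.
v=∞: -15470 < 0 and -7293 < 0  ⇒  (a,b)_∞ = -1.
v=2: v_2(a)=-1, v_2(b)=4; units ≡ 1, 3 (mod 8); ε·ε+αω+βω = 0·1+-1·1+4·0 ≡ 1  ⇒  (a,b)_2 = -1.
v=17: a=17^1·(≡15), b=17^1·(≡4) mod 17; (15|17)=+1, (4|17)=+1; (−1)^{1·1·8}·(+1)^1·(+1)^1 = +1.
v=5: a=5^3·(≡1), b=5^0·(≡2) mod 5; (1|5)=+1, (2|5)=-1; (−1)^{3·0·2}·(+1)^0·(-1)^3 = -1.
v=7: a=7^1·(≡1), b=7^0·(≡2) mod 7; (1|7)=+1, (2|7)=+1; (−1)^{1·0·3}·(+1)^0·(+1)^1 = +1.
v=13: a=13^1·(≡2), b=13^1·(≡7) mod 13; (2|13)=-1, (7|13)=-1; (−1)^{1·1·6}·(-1)^1·(-1)^1 = +1.
v=11: a=11^0·(≡7), b=11^1·(≡7) mod 11; (7|11)=-1, (7|11)=-1; (−1)^{0·1·5}·(-1)^1·(-1)^0 = -1.
v=3: a=3^-2·(≡1), b=3^1·(≡2) mod 3; (1|3)=+1, (2|3)=-1; (−1)^{-2·1·1}·(+1)^1·(-1)^-2 = +1.
Ram(-15470, -7293) = {2, 5, 11, ∞}; no ℚ_2-point on the conic.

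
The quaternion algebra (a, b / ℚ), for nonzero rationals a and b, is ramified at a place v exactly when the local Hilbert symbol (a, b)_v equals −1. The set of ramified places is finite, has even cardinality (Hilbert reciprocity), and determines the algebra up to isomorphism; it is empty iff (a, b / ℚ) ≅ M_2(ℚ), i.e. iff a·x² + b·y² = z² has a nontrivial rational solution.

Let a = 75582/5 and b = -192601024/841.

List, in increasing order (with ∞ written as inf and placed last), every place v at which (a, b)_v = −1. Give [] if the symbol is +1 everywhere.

[13, 17]

(a, b) ≡ (41990, -24871) mod (ℚ^×)²; places V = {2, 3, 5, 7, 11, 13, 17, 19, 29, ∞}.
(a,b)_5: α=-1, u≡2; β=0, v≡1 (mod 5); (2|5)=-1, (1|5)=+1; sign (−1)^0·-1^0·+1^-1 = +1.
(a,b)_29: α=0, u≡19; β=-2, v≡11 (mod 29); (19|29)=-1, (11|29)=-1; sign (−1)^0·-1^-2·-1^0 = +1.
(a,b)_13: α=1, u≡11; β=0, v≡11 (mod 13); (11|13)=-1, (11|13)=-1; sign (−1)^0·-1^0·-1^1 = -1.
(a,b)_2: α=1, β=6; u≡3, v≡1 (mod 8); ε(u)ε(v)=1·0, αω(v)=1·0, βω(u)=6·1; sum ≡ 0  ⇒  +1.
(a,b)_7: α=0, u≡2; β=1, v≡6 (mod 7); (2|7)=+1, (6|7)=-1; sign (−1)^0·+1^1·-1^0 = +1.
(a,b)_∞: sgn(41990)=+, sgn(-24871)=−, so +1.
(a,b)_3: α=2, u≡2; β=0, v≡2 (mod 3); (2|3)=-1, (2|3)=-1; sign (−1)^0·-1^0·-1^2 = +1.
(a,b)_19: α=1, u≡9; β=1, v≡12 (mod 19); (9|19)=+1, (12|19)=-1; sign (−1)^1·+1^1·-1^1 = +1.
(a,b)_11: α=0, u≡9; β=3, v≡9 (mod 11); (9|11)=+1, (9|11)=+1; sign (−1)^0·+1^3·+1^0 = +1.
(a,b)_17: α=1, u≡12; β=1, v≡1 (mod 17); (12|17)=-1, (1|17)=+1; sign (−1)^0·-1^1·+1^1 = -1.
(41990, -24871 / ℚ) ramifies at {13, 17}: a division algebra.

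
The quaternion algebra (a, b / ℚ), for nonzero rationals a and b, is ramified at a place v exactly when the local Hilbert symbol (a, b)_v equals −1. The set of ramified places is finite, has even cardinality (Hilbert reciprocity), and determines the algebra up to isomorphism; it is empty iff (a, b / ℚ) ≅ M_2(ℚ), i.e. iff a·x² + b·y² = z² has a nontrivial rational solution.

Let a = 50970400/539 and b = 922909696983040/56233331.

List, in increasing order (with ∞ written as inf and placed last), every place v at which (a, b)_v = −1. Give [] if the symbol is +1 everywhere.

Mod squares: a ≡ 8294, b ≡ 953810. Check v ∈ {∞, 2, 5, 7, 11, 13, 17, 19, 23, 29, 31}.
v=2: v_2(a)=5, v_2(b)=17; units ≡ 3, 1 (mod 8); ε·ε+αω+βω = 1·0+5·0+17·1 ≡ 1  ⇒  (a,b)_2 = -1.
v=5: a=5^2·(≡4), b=5^1·(≡3) mod 5; (4|5)=+1, (3|5)=-1; (−1)^{2·1·2}·(+1)^1·(-1)^2 = +1.
v=29: a=29^1·(≡22), b=29^1·(≡6) mod 29; (22|29)=+1, (6|29)=+1; (−1)^{1·1·14}·(+1)^1·(+1)^1 = +1.
v=∞: 8294 > 0 and 953810 > 0  ⇒  (a,b)_∞ = +1.
v=17: a=17^0·(≡4), b=17^-2·(≡13) mod 17; (4|17)=+1, (13|17)=+1; (−1)^{0·-2·8}·(+1)^-2·(+1)^0 = +1.
v=7: a=7^-2·(≡3), b=7^-2·(≡1) mod 7; (3|7)=-1, (1|7)=+1; (−1)^{-2·-2·3}·(-1)^-2·(+1)^-2 = +1.
v=31: a=31^0·(≡27), b=31^2·(≡16) mod 31; (27|31)=-1, (16|31)=+1; (−1)^{0·2·15}·(-1)^2·(+1)^0 = +1.
v=11: a=11^-1·(≡6), b=11^-1·(≡10) mod 11; (6|11)=-1, (10|11)=-1; (−1)^{-1·-1·5}·(-1)^-1·(-1)^-1 = -1.
v=23: a=23^0·(≡10), b=23^1·(≡3) mod 23; (10|23)=-1, (3|23)=+1; (−1)^{0·1·11}·(-1)^1·(+1)^0 = -1.
v=13: a=13^3·(≡10), b=13^3·(≡8) mod 13; (10|13)=+1, (8|13)=-1; (−1)^{3·3·6}·(+1)^3·(-1)^3 = -1.
v=19: a=19^0·(≡18), b=19^-2·(≡10) mod 19; (18|19)=-1, (10|19)=-1; (−1)^{0·-2·9}·(-1)^-2·(-1)^0 = +1.
(8294, 953810 / ℚ) ramifies at {2, 11, 13, 23}: a division algebra.

[2, 11, 13, 23]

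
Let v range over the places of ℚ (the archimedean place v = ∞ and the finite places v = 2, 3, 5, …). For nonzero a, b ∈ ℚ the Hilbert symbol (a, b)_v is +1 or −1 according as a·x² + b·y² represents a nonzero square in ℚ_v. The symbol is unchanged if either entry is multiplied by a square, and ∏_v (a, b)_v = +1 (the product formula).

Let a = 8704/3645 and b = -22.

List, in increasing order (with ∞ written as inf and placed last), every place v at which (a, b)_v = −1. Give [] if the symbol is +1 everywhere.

Mod squares: a ≡ 170, b ≡ -22. Check v ∈ {∞, 2, 3, 5, 11, 17}.
v=3: a=3^-6·(≡2), b=3^0·(≡2) mod 3; (2|3)=-1, (2|3)=-1; (−1)^{-6·0·1}·(-1)^0·(-1)^-6 = +1.
v=17: a=17^1·(≡10), b=17^0·(≡12) mod 17; (10|17)=-1, (12|17)=-1; (−1)^{1·0·8}·(-1)^0·(-1)^1 = -1.
v=5: a=5^-1·(≡1), b=5^0·(≡3) mod 5; (1|5)=+1, (3|5)=-1; (−1)^{-1·0·2}·(+1)^0·(-1)^-1 = -1.
v=11: a=11^0·(≡9), b=11^1·(≡9) mod 11; (9|11)=+1, (9|11)=+1; (−1)^{0·1·5}·(+1)^1·(+1)^0 = +1.
v=2: v_2(a)=9, v_2(b)=1; units ≡ 5, 5 (mod 8); ε·ε+αω+βω = 0·0+9·1+1·1 ≡ 0  ⇒  (a,b)_2 = +1.
v=∞: 170 > 0 and -22 < 0  ⇒  (a,b)_∞ = +1.
(170, -22 / ℚ) ramifies at {5, 17}: a division algebra.

[5, 17]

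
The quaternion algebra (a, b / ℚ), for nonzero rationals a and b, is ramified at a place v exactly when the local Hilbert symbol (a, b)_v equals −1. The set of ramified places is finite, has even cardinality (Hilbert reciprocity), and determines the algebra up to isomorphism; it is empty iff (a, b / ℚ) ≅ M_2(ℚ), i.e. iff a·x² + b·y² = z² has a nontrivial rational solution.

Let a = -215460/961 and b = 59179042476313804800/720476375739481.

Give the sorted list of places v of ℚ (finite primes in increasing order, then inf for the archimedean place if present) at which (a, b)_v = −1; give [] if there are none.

(a, b) ≡ (-665, 7) mod (ℚ^×)²; places V = {2, 3, 5, 7, 17, 19, 31, 41, 53, ∞}.
(a,b)_41: α=0, u≡2; β=2, v≡17 (mod 41); (2|41)=+1, (17|41)=-1; sign (−1)^0·+1^2·-1^0 = +1.
(a,b)_31: α=-2, u≡21; β=-6, v≡20 (mod 31); (21|31)=-1, (20|31)=+1; sign (−1)^0·-1^-6·+1^-2 = +1.
(a,b)_7: α=1, u≡3; β=1, v≡2 (mod 7); (3|7)=-1, (2|7)=+1; sign (−1)^1·-1^1·+1^1 = +1.
(a,b)_2: α=2, β=20; u≡7, v≡7 (mod 8); ε(u)ε(v)=1·1, αω(v)=2·0, βω(u)=20·0; sum ≡ 1  ⇒  -1.
(a,b)_3: α=4, u≡1; β=12, v≡1 (mod 3); (1|3)=+1, (1|3)=+1; sign (−1)^0·+1^12·+1^4 = +1.
(a,b)_5: α=1, u≡3; β=2, v≡2 (mod 5); (3|5)=-1, (2|5)=-1; sign (−1)^0·-1^2·-1^1 = -1.
(a,b)_19: α=1, u≡2; β=2, v≡1 (mod 19); (2|19)=-1, (1|19)=+1; sign (−1)^0·-1^2·+1^1 = +1.
(a,b)_17: α=0, u≡13; β=-2, v≡14 (mod 17); (13|17)=+1, (14|17)=-1; sign (−1)^0·+1^-2·-1^0 = +1.
(a,b)_53: α=0, u≡13; β=-2, v≡6 (mod 53); (13|53)=+1, (6|53)=+1; sign (−1)^0·+1^-2·+1^0 = +1.
(a,b)_∞: sgn(-665)=−, sgn(7)=+, so +1.
(-665, 7 / ℚ) ramifies at {2, 5}: a division algebra.

[2, 5]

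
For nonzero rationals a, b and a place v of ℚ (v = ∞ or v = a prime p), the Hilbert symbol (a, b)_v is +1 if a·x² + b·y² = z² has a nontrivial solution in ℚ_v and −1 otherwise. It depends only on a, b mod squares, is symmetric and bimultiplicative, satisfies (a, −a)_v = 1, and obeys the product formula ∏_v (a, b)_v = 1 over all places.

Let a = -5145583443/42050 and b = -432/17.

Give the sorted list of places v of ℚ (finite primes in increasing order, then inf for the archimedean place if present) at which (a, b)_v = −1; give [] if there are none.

[2, 7, 17, inf]

(a, b) ≡ (-6006, -51) mod (ℚ^×)²; places V = {2, 3, 5, 7, 11, 13, 17, 29, ∞}.
(a,b)_2: α=-1, β=4; u≡5, v≡5 (mod 8); ε(u)ε(v)=0·0, αω(v)=-1·1, βω(u)=4·1; sum ≡ 1  ⇒  -1.
(a,b)_3: α=1, u≡2; β=3, v≡1 (mod 3); (2|3)=-1, (1|3)=+1; sign (−1)^1·-1^3·+1^1 = +1.
(a,b)_17: α=2, u≡3; β=-1, v≡10 (mod 17); (3|17)=-1, (10|17)=-1; sign (−1)^0·-1^-1·-1^2 = -1.
(a,b)_29: α=-2, u≡3; β=0, v≡7 (mod 29); (3|29)=-1, (7|29)=+1; sign (−1)^0·-1^0·+1^-2 = +1.
(a,b)_5: α=-2, u≡1; β=0, v≡4 (mod 5); (1|5)=+1, (4|5)=+1; sign (−1)^0·+1^0·+1^-2 = +1.
(a,b)_13: α=1, u≡6; β=0, v≡9 (mod 13); (6|13)=-1, (9|13)=+1; sign (−1)^0·-1^0·+1^1 = +1.
(a,b)_7: α=3, u≡6; β=0, v≡3 (mod 7); (6|7)=-1, (3|7)=-1; sign (−1)^0·-1^0·-1^3 = -1.
(a,b)_∞: sgn(-6006)=−, sgn(-51)=−, so -1.
(a,b)_11: α=3, u≡1; β=0, v≡5 (mod 11); (1|11)=+1, (5|11)=+1; sign (−1)^0·+1^0·+1^3 = +1.
|Ram(-6006, -51)| = 4, even; anisotropic at {2, 7, 17, ∞}.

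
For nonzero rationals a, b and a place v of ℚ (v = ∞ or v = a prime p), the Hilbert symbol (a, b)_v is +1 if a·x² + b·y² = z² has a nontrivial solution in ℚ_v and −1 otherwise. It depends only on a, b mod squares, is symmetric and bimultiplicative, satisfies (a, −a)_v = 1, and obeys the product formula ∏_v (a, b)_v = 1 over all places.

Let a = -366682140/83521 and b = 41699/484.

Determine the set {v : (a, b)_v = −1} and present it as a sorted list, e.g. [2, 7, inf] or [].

Mod squares: a ≡ -3135, b ≡ 851. Check v ∈ {∞, 2, 3, 5, 7, 11, 17, 19, 23, 37}.
v=5: a=5^1·(≡2), b=5^0·(≡1) mod 5; (2|5)=-1, (1|5)=+1; (−1)^{1·0·2}·(-1)^0·(+1)^1 = +1.
v=19: a=19^3·(≡17), b=19^0·(≡12) mod 19; (17|19)=+1, (12|19)=-1; (−1)^{3·0·9}·(+1)^0·(-1)^3 = -1.
v=11: a=11^1·(≡5), b=11^-2·(≡5) mod 11; (5|11)=+1, (5|11)=+1; (−1)^{1·-2·5}·(+1)^-2·(+1)^1 = +1.
v=17: a=17^-4·(≡6), b=17^0·(≡4) mod 17; (6|17)=-1, (4|17)=+1; (−1)^{-4·0·8}·(-1)^0·(+1)^-4 = +1.
v=37: a=37^0·(≡12), b=37^1·(≡18) mod 37; (12|37)=+1, (18|37)=-1; (−1)^{0·1·18}·(+1)^1·(-1)^0 = +1.
v=3: a=3^5·(≡2), b=3^0·(≡2) mod 3; (2|3)=-1, (2|3)=-1; (−1)^{5·0·1}·(-1)^0·(-1)^5 = -1.
v=2: v_2(a)=2, v_2(b)=-2; units ≡ 1, 3 (mod 8); ε·ε+αω+βω = 0·1+2·1+-2·0 ≡ 0  ⇒  (a,b)_2 = +1.
v=∞: -3135 < 0 and 851 > 0  ⇒  (a,b)_∞ = +1.
v=7: a=7^0·(≡2), b=7^2·(≡4) mod 7; (2|7)=+1, (4|7)=+1; (−1)^{0·2·3}·(+1)^2·(+1)^0 = +1.
v=23: a=23^0·(≡18), b=23^1·(≡19) mod 23; (18|23)=+1, (19|23)=-1; (−1)^{0·1·11}·(+1)^1·(-1)^0 = +1.
|Ram(-3135, 851)| = 2, even; anisotropic at {3, 19}.

[3, 19]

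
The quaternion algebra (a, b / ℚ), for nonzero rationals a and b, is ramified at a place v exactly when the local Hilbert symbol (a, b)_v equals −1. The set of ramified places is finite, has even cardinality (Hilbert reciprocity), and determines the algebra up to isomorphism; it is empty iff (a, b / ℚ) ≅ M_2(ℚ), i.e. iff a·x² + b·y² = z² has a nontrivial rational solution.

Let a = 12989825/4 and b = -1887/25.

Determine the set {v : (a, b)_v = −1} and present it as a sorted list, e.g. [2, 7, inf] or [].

[3, 17, 19, 23, 29, 37]

(a, b) ≡ (519593, -1887) mod (ℚ^×)²; places V = {2, 3, 5, 17, 19, 23, 29, 37, 41, ∞}.
(a,b)_17: α=0, u≡10; β=1, v≡1 (mod 17); (10|17)=-1, (1|17)=+1; sign (−1)^0·-1^1·+1^0 = -1.
(a,b)_5: α=2, u≡2; β=-2, v≡3 (mod 5); (2|5)=-1, (3|5)=-1; sign (−1)^0·-1^-2·-1^2 = +1.
(a,b)_41: α=1, u≡25; β=0, v≡18 (mod 41); (25|41)=+1, (18|41)=+1; sign (−1)^0·+1^0·+1^1 = +1.
(a,b)_19: α=1, u≡9; β=0, v≡18 (mod 19); (9|19)=+1, (18|19)=-1; sign (−1)^0·+1^0·-1^1 = -1.
(a,b)_∞: sgn(519593)=+, sgn(-1887)=−, so +1.
(a,b)_29: α=1, u≡5; β=0, v≡15 (mod 29); (5|29)=+1, (15|29)=-1; sign (−1)^0·+1^0·-1^1 = -1.
(a,b)_23: α=1, u≡14; β=0, v≡11 (mod 23); (14|23)=-1, (11|23)=-1; sign (−1)^0·-1^0·-1^1 = -1.
(a,b)_37: α=0, u≡31; β=1, v≡32 (mod 37); (31|37)=-1, (32|37)=-1; sign (−1)^0·-1^1·-1^0 = -1.
(a,b)_3: α=0, u≡2; β=1, v≡1 (mod 3); (2|3)=-1, (1|3)=+1; sign (−1)^0·-1^1·+1^0 = -1.
(a,b)_2: α=-2, β=0; u≡1, v≡1 (mod 8); ε(u)ε(v)=0·0, αω(v)=-2·0, βω(u)=0·0; sum ≡ 0  ⇒  +1.
|Ram(519593, -1887)| = 6, even; anisotropic at {3, 17, 19, 23, 29, 37}.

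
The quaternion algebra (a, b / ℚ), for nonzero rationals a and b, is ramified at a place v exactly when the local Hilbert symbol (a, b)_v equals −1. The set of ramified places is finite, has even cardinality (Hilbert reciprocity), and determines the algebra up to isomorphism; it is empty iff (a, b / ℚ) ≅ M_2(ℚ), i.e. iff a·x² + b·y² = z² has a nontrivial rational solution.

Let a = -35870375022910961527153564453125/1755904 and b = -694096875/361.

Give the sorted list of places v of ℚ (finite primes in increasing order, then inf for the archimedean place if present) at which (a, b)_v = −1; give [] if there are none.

Mod squares: a ≡ -1924111, b ≡ -123395. Check v ∈ {∞, 2, 3, 5, 7, 11, 17, 19, 23, 29, 37}.
v=5: a=5^12·(≡1), b=5^5·(≡4) mod 5; (1|5)=+1, (4|5)=+1; (−1)^{12·5·2}·(+1)^5·(+1)^12 = +1.
v=17: a=17^3·(≡7), b=17^0·(≡13) mod 17; (7|17)=-1, (13|17)=+1; (−1)^{3·0·8}·(-1)^0·(+1)^3 = +1.
v=11: a=11^2·(≡9), b=11^0·(≡5) mod 11; (9|11)=+1, (5|11)=+1; (−1)^{2·0·5}·(+1)^0·(+1)^2 = +1.
v=∞: -1924111 < 0 and -123395 < 0  ⇒  (a,b)_∞ = -1.
v=37: a=37^3·(≡5), b=37^1·(≡17) mod 37; (5|37)=-1, (17|37)=-1; (−1)^{3·1·18}·(-1)^1·(-1)^3 = +1.
v=7: a=7^1·(≡5), b=7^0·(≡1) mod 7; (5|7)=-1, (1|7)=+1; (−1)^{1·0·3}·(-1)^0·(+1)^1 = +1.
v=29: a=29^4·(≡19), b=29^1·(≡15) mod 29; (19|29)=-1, (15|29)=-1; (−1)^{4·1·14}·(-1)^1·(-1)^4 = -1.
v=2: v_2(a)=-8, v_2(b)=0; units ≡ 1, 5 (mod 8); ε·ε+αω+βω = 0·0+-8·1+0·0 ≡ 0  ⇒  (a,b)_2 = +1.
v=19: a=19^-3·(≡17), b=19^-2·(≡10) mod 19; (17|19)=+1, (10|19)=-1; (−1)^{-3·-2·9}·(+1)^-2·(-1)^-3 = -1.
v=23: a=23^3·(≡14), b=23^1·(≡21) mod 23; (14|23)=-1, (21|23)=-1; (−1)^{3·1·11}·(-1)^1·(-1)^3 = -1.
v=3: a=3^4·(≡2), b=3^2·(≡1) mod 3; (2|3)=-1, (1|3)=+1; (−1)^{4·2·1}·(-1)^2·(+1)^4 = +1.
Ram(-1924111, -123395) = {19, 23, 29, ∞}; no ℚ_19-point on the conic.

[19, 23, 29, inf]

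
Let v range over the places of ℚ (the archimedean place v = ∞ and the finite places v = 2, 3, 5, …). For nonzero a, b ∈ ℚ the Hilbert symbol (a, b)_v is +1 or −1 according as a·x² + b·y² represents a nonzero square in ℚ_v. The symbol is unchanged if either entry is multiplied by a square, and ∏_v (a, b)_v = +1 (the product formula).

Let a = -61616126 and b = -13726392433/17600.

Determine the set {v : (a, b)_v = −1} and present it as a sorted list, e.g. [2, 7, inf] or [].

[2, 11, 13, 17, 19, 23, 29, inf]

Mod squares: a ≡ -61616126, b ≡ -1062347. Check v ∈ {∞, 2, 5, 11, 13, 17, 19, 23, 29}.
v=23: a=23^1·(≡9), b=23^1·(≡1) mod 23; (9|23)=+1, (1|23)=+1; (−1)^{1·1·11}·(+1)^1·(+1)^1 = -1.
v=∞: -61616126 < 0 and -1062347 < 0  ⇒  (a,b)_∞ = -1.
v=13: a=13^1·(≡7), b=13^3·(≡1) mod 13; (7|13)=-1, (1|13)=+1; (−1)^{1·3·6}·(-1)^3·(+1)^1 = -1.
v=29: a=29^1·(≡20), b=29^2·(≡27) mod 29; (20|29)=+1, (27|29)=-1; (−1)^{1·2·14}·(+1)^2·(-1)^1 = -1.
v=5: a=5^0·(≡4), b=5^-2·(≡3) mod 5; (4|5)=+1, (3|5)=-1; (−1)^{0·-2·2}·(+1)^-2·(-1)^0 = +1.
v=19: a=19^1·(≡4), b=19^1·(≡4) mod 19; (4|19)=+1, (4|19)=+1; (−1)^{1·1·9}·(+1)^1·(+1)^1 = -1.
v=2: v_2(a)=1, v_2(b)=-6; units ≡ 1, 5 (mod 8); ε·ε+αω+βω = 0·0+1·1+-6·0 ≡ 1  ⇒  (a,b)_2 = -1.
v=17: a=17^1·(≡7), b=17^1·(≡15) mod 17; (7|17)=-1, (15|17)=+1; (−1)^{1·1·8}·(-1)^1·(+1)^1 = -1.
v=11: a=11^1·(≡9), b=11^-1·(≡1) mod 11; (9|11)=+1, (1|11)=+1; (−1)^{1·-1·5}·(+1)^-1·(+1)^1 = -1.
(-61616126, -1062347 / ℚ) ramifies at {2, 11, 13, 17, 19, 23, 29, ∞}: a division algebra.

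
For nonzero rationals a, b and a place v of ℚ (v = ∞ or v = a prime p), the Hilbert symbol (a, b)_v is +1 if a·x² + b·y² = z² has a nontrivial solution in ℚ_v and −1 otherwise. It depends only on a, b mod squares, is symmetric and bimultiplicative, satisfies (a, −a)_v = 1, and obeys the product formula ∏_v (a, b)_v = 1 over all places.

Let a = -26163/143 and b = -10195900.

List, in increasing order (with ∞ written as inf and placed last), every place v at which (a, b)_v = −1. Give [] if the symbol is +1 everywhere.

[11, 17, 19, inf]

Mod squares: a ≡ -46189, b ≡ -101959. Check v ∈ {∞, 2, 3, 5, 11, 13, 17, 19, 23, 31}.
v=2: v_2(a)=0, v_2(b)=2; units ≡ 3, 1 (mod 8); ε·ε+αω+βω = 1·0+0·0+2·1 ≡ 0  ⇒  (a,b)_2 = +1.
v=11: a=11^-1·(≡3), b=11^1·(≡4) mod 11; (3|11)=+1, (4|11)=+1; (−1)^{-1·1·5}·(+1)^1·(+1)^-1 = -1.
v=19: a=19^1·(≡1), b=19^0·(≡13) mod 19; (1|19)=+1, (13|19)=-1; (−1)^{1·0·9}·(+1)^0·(-1)^1 = -1.
v=23: a=23^0·(≡16), b=23^1·(≡2) mod 23; (16|23)=+1, (2|23)=+1; (−1)^{0·1·11}·(+1)^1·(+1)^0 = +1.
v=∞: -46189 < 0 and -101959 < 0  ⇒  (a,b)_∞ = -1.
v=13: a=13^-1·(≡10), b=13^1·(≡3) mod 13; (10|13)=+1, (3|13)=+1; (−1)^{-1·1·6}·(+1)^1·(+1)^-1 = +1.
v=31: a=31^0·(≡18), b=31^1·(≡10) mod 31; (18|31)=+1, (10|31)=+1; (−1)^{0·1·15}·(+1)^1·(+1)^0 = +1.
v=3: a=3^4·(≡2), b=3^0·(≡2) mod 3; (2|3)=-1, (2|3)=-1; (−1)^{4·0·1}·(-1)^0·(-1)^4 = +1.
v=17: a=17^1·(≡6), b=17^0·(≡3) mod 17; (6|17)=-1, (3|17)=-1; (−1)^{1·0·8}·(-1)^0·(-1)^1 = -1.
v=5: a=5^0·(≡4), b=5^2·(≡4) mod 5; (4|5)=+1, (4|5)=+1; (−1)^{0·2·2}·(+1)^2·(+1)^0 = +1.
(-46189, -101959 / ℚ) ramifies at {11, 17, 19, ∞}: a division algebra.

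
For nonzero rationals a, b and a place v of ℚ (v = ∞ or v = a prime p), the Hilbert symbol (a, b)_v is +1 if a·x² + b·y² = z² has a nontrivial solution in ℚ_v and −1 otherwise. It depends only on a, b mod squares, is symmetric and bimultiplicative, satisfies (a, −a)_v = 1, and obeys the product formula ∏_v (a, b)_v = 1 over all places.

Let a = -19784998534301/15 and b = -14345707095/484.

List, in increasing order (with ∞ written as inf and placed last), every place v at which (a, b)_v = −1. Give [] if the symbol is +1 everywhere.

[5, 13, 29, inf]

(a, b) ≡ (-1734915, -184295) mod (ℚ^×)²; places V = {2, 3, 5, 7, 11, 13, 29, 31, 41, ∞}.
(a,b)_∞: sgn(-1734915)=−, sgn(-184295)=−, so -1.
(a,b)_11: α=2, u≡1; β=-2, v≡7 (mod 11); (1|11)=+1, (7|11)=-1; sign (−1)^0·+1^-2·-1^2 = +1.
(a,b)_3: α=-1, u≡2; β=4, v≡1 (mod 3); (2|3)=-1, (1|3)=+1; sign (−1)^0·-1^4·+1^-1 = +1.
(a,b)_5: α=-1, u≡3; β=1, v≡4 (mod 5); (3|5)=-1, (4|5)=+1; sign (−1)^0·-1^1·+1^-1 = -1.
(a,b)_13: α=1, u≡4; β=0, v≡7 (mod 13); (4|13)=+1, (7|13)=-1; sign (−1)^0·+1^0·-1^1 = -1.
(a,b)_41: α=3, u≡35; β=1, v≡3 (mod 41); (35|41)=-1, (3|41)=-1; sign (−1)^0·-1^1·-1^3 = +1.
(a,b)_7: α=1, u≡1; β=0, v≡1 (mod 7); (1|7)=+1, (1|7)=+1; sign (−1)^0·+1^0·+1^1 = +1.
(a,b)_31: α=1, u≡12; β=3, v≡7 (mod 31); (12|31)=-1, (7|31)=+1; sign (−1)^1·-1^3·+1^1 = +1.
(a,b)_29: α=2, u≡3; β=1, v≡28 (mod 29); (3|29)=-1, (28|29)=+1; sign (−1)^0·-1^1·+1^2 = -1.
(a,b)_2: α=0, β=-2; u≡5, v≡1 (mod 8); ε(u)ε(v)=0·0, αω(v)=0·0, βω(u)=-2·1; sum ≡ 0  ⇒  +1.
|Ram(-1734915, -184295)| = 4, even; anisotropic at {5, 13, 29, ∞}.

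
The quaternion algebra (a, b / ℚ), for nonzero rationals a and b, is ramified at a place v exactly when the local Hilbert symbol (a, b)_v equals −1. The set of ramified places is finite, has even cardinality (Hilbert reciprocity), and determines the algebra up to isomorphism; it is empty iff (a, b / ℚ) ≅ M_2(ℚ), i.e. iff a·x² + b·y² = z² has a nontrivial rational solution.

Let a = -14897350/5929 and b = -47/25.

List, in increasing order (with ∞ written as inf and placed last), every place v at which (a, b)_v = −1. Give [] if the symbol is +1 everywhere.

[41, 43, 47, inf]

Mod squares: a ≡ -3526, b ≡ -47. Check v ∈ {∞, 2, 5, 7, 11, 13, 41, 43, 47}.
v=41: a=41^1·(≡21), b=41^0·(≡26) mod 41; (21|41)=+1, (26|41)=-1; (−1)^{1·0·20}·(+1)^0·(-1)^1 = -1.
v=43: a=43^1·(≡17), b=43^0·(≡5) mod 43; (17|43)=+1, (5|43)=-1; (−1)^{1·0·21}·(+1)^0·(-1)^1 = -1.
v=2: v_2(a)=1, v_2(b)=0; units ≡ 5, 1 (mod 8); ε·ε+αω+βω = 0·0+1·0+0·1 ≡ 0  ⇒  (a,b)_2 = +1.
v=∞: -3526 < 0 and -47 < 0  ⇒  (a,b)_∞ = -1.
v=13: a=13^2·(≡3), b=13^0·(≡8) mod 13; (3|13)=+1, (8|13)=-1; (−1)^{2·0·6}·(+1)^0·(-1)^2 = +1.
v=47: a=47^0·(≡41), b=47^1·(≡15) mod 47; (41|47)=-1, (15|47)=-1; (−1)^{0·1·23}·(-1)^1·(-1)^0 = -1.
v=11: a=11^-2·(≡1), b=11^0·(≡10) mod 11; (1|11)=+1, (10|11)=-1; (−1)^{-2·0·5}·(+1)^0·(-1)^-2 = +1.
v=7: a=7^-2·(≡4), b=7^0·(≡4) mod 7; (4|7)=+1, (4|7)=+1; (−1)^{-2·0·3}·(+1)^0·(+1)^-2 = +1.
v=5: a=5^2·(≡4), b=5^-2·(≡3) mod 5; (4|5)=+1, (3|5)=-1; (−1)^{2·-2·2}·(+1)^-2·(-1)^2 = +1.
(-3526, -47 / ℚ) ramifies at {41, 43, 47, ∞}: a division algebra.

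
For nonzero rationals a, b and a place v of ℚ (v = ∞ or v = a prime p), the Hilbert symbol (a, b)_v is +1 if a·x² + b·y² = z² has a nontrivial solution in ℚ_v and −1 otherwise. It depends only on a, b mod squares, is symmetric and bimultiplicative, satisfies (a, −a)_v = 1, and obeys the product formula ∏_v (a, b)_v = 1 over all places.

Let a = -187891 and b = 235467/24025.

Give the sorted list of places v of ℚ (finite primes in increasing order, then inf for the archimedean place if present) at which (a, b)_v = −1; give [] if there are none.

Mod squares: a ≡ -187891, b ≡ 323. Check v ∈ {∞, 2, 3, 5, 11, 17, 19, 29, 31}.
v=31: a=31^1·(≡15), b=31^-2·(≡17) mod 31; (15|31)=-1, (17|31)=-1; (−1)^{1·-2·15}·(-1)^-2·(-1)^1 = -1.
v=5: a=5^0·(≡4), b=5^-2·(≡2) mod 5; (4|5)=+1, (2|5)=-1; (−1)^{0·-2·2}·(+1)^-2·(-1)^0 = +1.
v=19: a=19^1·(≡10), b=19^1·(≡9) mod 19; (10|19)=-1, (9|19)=+1; (−1)^{1·1·9}·(-1)^1·(+1)^1 = +1.
v=17: a=17^0·(≡10), b=17^1·(≡16) mod 17; (10|17)=-1, (16|17)=+1; (−1)^{0·1·8}·(-1)^1·(+1)^0 = -1.
v=29: a=29^1·(≡17), b=29^0·(≡28) mod 29; (17|29)=-1, (28|29)=+1; (−1)^{1·0·14}·(-1)^0·(+1)^1 = +1.
v=3: a=3^0·(≡2), b=3^6·(≡2) mod 3; (2|3)=-1, (2|3)=-1; (−1)^{0·6·1}·(-1)^6·(-1)^0 = +1.
v=11: a=11^1·(≡2), b=11^0·(≡1) mod 11; (2|11)=-1, (1|11)=+1; (−1)^{1·0·5}·(-1)^0·(+1)^1 = +1.
v=∞: -187891 < 0 and 323 > 0  ⇒  (a,b)_∞ = +1.
v=2: v_2(a)=0, v_2(b)=0; units ≡ 5, 3 (mod 8); ε·ε+αω+βω = 0·1+0·1+0·1 ≡ 0  ⇒  (a,b)_2 = +1.
|Ram(-187891, 323)| = 2, even; anisotropic at {17, 31}.

[17, 31]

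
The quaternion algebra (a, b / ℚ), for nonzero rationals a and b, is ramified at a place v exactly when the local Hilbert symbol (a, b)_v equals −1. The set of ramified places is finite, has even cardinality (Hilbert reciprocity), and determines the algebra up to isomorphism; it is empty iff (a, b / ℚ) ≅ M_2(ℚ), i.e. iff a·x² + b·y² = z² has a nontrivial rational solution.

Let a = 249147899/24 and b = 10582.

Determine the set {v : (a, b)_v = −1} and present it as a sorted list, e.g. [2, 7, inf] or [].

[2, 11]

Mod squares: a ≡ 31746, b ≡ 10582. Check v ∈ {∞, 2, 3, 7, 11, 13, 31, 37}.
v=13: a=13^1·(≡7), b=13^1·(≡8) mod 13; (7|13)=-1, (8|13)=-1; (−1)^{1·1·6}·(-1)^1·(-1)^1 = +1.
v=∞: 31746 > 0 and 10582 > 0  ⇒  (a,b)_∞ = +1.
v=7: a=7^2·(≡4), b=7^0·(≡5) mod 7; (4|7)=+1, (5|7)=-1; (−1)^{2·0·3}·(+1)^0·(-1)^2 = +1.
v=31: a=31^2·(≡8), b=31^0·(≡11) mod 31; (8|31)=+1, (11|31)=-1; (−1)^{2·0·15}·(+1)^0·(-1)^2 = +1.
v=3: a=3^-1·(≡1), b=3^0·(≡1) mod 3; (1|3)=+1, (1|3)=+1; (−1)^{-1·0·1}·(+1)^0·(+1)^-1 = +1.
v=11: a=11^1·(≡3), b=11^1·(≡5) mod 11; (3|11)=+1, (5|11)=+1; (−1)^{1·1·5}·(+1)^1·(+1)^1 = -1.
v=2: v_2(a)=-3, v_2(b)=1; units ≡ 1, 3 (mod 8); ε·ε+αω+βω = 0·1+-3·1+1·0 ≡ 1  ⇒  (a,b)_2 = -1.
v=37: a=37^1·(≡21), b=37^1·(≡27) mod 37; (21|37)=+1, (27|37)=+1; (−1)^{1·1·18}·(+1)^1·(+1)^1 = +1.
Ram(31746, 10582) = {2, 11}; no ℚ_2-point on the conic.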